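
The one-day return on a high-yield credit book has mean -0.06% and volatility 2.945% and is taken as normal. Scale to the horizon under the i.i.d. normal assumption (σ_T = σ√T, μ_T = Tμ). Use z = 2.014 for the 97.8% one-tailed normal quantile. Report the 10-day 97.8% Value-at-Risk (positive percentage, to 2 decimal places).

σ_{10d} = 2.945% × √10 = 9.313%; μ_{10d} = 10 × -0.06% = -0.600%.
VaR = −(-0.600%) + 2.014 × 9.313% = 19.356%.

19.36%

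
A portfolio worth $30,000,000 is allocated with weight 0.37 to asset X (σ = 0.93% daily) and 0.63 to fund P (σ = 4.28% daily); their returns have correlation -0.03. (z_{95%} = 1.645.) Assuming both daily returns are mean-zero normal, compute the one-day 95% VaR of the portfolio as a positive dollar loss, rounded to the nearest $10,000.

$1,340,000

σ_p² = 0.37²·0.93² + 0.63²·4.28² + 2·-0.03·0.37·0.63·0.93·4.28 = 7.3333 (%²).
σ_p = √7.3333 = 2.708%.
VaR = 1.645 × 2.708% = 4.455%; on $30,000,000 that is $1,336,500.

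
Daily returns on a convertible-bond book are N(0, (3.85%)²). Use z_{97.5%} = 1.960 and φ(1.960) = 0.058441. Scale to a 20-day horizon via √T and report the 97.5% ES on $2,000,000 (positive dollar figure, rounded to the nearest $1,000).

σ_{20d} = 3.85% × √20 = 17.218%.
ES multiplier = φ(z)/(1−α) = 0.058441/0.025 = 2.338.
ES = 17.218% × 2.338 = 40.256%; on $2,000,000: $805,120.

$805,000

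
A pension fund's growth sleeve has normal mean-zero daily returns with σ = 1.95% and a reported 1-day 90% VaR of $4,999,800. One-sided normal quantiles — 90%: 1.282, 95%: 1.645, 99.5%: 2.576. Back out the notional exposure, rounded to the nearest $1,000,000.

$200,000,000

VaR as a fraction of value: z·σ = 1.282 × 1.95% = 2.4999%.
Position = $4,999,800 / 0.024999 = $200,000,000.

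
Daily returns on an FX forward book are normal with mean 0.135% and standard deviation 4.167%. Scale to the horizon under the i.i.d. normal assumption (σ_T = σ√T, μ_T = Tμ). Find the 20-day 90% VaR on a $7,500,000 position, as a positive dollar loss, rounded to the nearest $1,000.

At 90%, z = 1.282.
σ_{20d} = 4.167% × √20 = 18.635%; μ_{20d} = 20 × 0.135% = 2.700%.
VaR = −(2.700%) + 1.282 × 18.635% = 21.190%.
On $7,500,000: 0.21190 × $7,500,000 = $1,589,250.

$1,589,000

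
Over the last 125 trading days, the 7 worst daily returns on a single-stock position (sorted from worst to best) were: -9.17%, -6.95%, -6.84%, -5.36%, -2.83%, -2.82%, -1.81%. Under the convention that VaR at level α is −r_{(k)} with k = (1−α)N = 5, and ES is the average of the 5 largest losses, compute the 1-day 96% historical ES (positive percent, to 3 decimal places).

6.230%

The 5 worst returns sum to -31.15%.
ES = −(-31.15%) / 5 = 6.23% ≈ 6.230%.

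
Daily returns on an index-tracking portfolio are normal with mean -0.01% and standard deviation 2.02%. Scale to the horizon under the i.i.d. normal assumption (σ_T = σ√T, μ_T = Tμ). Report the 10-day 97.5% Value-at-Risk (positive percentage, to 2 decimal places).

12.62%

At 97.5%, z = 1.960.
σ_{10d} = 2.02% × √10 = 6.388%; μ_{10d} = 10 × -0.01% = -0.100%.
VaR = −(-0.100%) + 1.960 × 6.388% = 12.620%.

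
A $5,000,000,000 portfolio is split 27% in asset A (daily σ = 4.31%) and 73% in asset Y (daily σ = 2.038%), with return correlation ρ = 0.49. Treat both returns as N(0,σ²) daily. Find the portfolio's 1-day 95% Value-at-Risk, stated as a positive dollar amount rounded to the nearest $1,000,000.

$189,000,000

σ_p² = 0.27²·4.31² + 0.73²·2.038² + 2·0.49·0.27·0.73·4.31·2.038 = 5.2642 (%²).
σ_p = √5.2642 = 2.294%.
At 95%, z = 1.645.
VaR = 1.645 × 2.294% = 3.774%; on $5,000,000,000 that is $188,700,000.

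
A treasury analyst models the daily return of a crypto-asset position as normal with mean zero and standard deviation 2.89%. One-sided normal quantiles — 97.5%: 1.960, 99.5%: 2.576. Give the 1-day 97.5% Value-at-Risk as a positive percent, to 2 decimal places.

VaR = z·σ = 1.960 × 2.89% = 5.664%.

5.66%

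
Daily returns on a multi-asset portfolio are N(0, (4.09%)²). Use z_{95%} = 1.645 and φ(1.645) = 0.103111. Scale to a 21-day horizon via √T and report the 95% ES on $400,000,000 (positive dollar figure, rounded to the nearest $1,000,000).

σ_{21d} = 4.09% × √21 = 18.743%.
ES multiplier = φ(z)/(1−α) = 0.103111/0.05 = 2.062.
ES = 18.743% × 2.062 = 38.648%; on $400,000,000: $154,592,000.

$155,000,000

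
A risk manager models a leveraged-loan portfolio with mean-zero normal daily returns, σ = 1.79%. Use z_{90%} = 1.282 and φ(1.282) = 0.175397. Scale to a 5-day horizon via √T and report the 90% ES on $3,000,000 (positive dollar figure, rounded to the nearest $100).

σ_{5d} = 1.79% × √5 = 4.003%.
ES multiplier = φ(z)/(1−α) = 0.175397/0.1 = 1.754.
ES = 4.003% × 1.754 = 7.021%; on $3,000,000: $210,630.

$210,600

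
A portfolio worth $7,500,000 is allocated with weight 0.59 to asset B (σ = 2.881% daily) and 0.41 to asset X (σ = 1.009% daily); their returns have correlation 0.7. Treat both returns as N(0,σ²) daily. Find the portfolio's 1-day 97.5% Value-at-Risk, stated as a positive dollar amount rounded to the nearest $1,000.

$296,000

σ_p² = 0.59²·2.881² + 0.41²·1.009² + 2·0.7·0.59·0.41·2.881·1.009 = 4.0449 (%²).
σ_p = √4.0449 = 2.011%.
At 97.5%, z = 1.960.
VaR = 1.960 × 2.011% = 3.942%; on $7,500,000 that is $295,650.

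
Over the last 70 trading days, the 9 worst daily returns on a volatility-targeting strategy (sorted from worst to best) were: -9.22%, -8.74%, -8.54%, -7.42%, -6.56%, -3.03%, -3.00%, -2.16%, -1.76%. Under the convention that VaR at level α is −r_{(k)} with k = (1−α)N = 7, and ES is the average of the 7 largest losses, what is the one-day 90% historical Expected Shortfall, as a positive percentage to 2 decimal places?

6.64%

The 7 worst returns sum to -46.51%.
ES = −(-46.51%) / 7 = 6.6442…% ≈ 6.64%.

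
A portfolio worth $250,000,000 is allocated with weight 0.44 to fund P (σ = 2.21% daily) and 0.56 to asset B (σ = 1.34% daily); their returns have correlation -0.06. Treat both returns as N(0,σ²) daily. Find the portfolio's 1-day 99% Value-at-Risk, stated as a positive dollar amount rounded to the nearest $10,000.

$6,930,000

σ_p² = 0.44²·2.21² + 0.56²·1.34² + 2·-0.06·0.44·0.56·2.21·1.34 = 1.4211 (%²).
σ_p = √1.4211 = 1.192%.
At 99%, z = 2.326.
VaR = 2.326 × 1.192% = 2.773%; on $250,000,000 that is $6,932,500.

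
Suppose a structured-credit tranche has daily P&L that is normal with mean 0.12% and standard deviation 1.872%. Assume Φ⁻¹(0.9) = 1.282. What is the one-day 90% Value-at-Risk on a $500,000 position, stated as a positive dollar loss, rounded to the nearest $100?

VaR = −μ + z·σ = −(0.12%) + 1.282 × 1.872% = 2.280%.
On $500,000: 0.02280 × $500,000 = $11,400.

$11,400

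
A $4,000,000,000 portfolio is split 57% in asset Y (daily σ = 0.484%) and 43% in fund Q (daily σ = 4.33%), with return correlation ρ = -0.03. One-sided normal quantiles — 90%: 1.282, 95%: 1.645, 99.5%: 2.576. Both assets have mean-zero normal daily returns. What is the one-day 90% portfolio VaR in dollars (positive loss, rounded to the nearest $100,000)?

$96,100,000

σ_p² = 0.57²·0.484² + 0.43²·4.33² + 2·-0.03·0.57·0.43·0.484·4.33 = 3.5120 (%²).
σ_p = √3.5120 = 1.874%.
VaR = 1.282 × 1.874% = 2.402%; on $4,000,000,000 that is $96,080,000.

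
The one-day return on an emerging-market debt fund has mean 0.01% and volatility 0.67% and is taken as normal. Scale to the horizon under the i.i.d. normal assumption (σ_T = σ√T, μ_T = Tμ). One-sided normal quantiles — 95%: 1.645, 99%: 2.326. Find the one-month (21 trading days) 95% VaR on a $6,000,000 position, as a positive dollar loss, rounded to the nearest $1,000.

$290,000

σ_{21d} = 0.67% × √21 = 3.070%; μ_{21d} = 21 × 0.01% = 0.210%.
VaR = −(0.210%) + 1.645 × 3.070% = 4.840%.
On $6,000,000: 0.04840 × $6,000,000 = $290,400.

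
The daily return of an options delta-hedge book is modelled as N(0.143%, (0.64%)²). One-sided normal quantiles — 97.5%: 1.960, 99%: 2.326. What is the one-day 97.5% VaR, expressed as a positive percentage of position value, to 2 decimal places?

VaR = −μ + z·σ = −(0.143%) + 1.960 × 0.64% = 1.111%.

1.11%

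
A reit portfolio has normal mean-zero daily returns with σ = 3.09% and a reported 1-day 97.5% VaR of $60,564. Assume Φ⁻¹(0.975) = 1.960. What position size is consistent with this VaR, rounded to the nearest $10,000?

VaR as a fraction of value: z·σ = 1.960 × 3.09% = 6.0564%.
Position = $60,564 / 0.060564 = $1,000,000.

$1,000,000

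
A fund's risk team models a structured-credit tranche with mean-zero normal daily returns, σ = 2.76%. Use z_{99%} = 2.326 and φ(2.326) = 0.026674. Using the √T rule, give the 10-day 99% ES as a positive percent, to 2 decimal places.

23.28%

σ_{10d} = 2.76% × √10 = 8.728%.
ES multiplier = φ(z)/(1−α) = 0.026674/0.01 = 2.667.
ES = 8.728% × 2.667 = 23.278%.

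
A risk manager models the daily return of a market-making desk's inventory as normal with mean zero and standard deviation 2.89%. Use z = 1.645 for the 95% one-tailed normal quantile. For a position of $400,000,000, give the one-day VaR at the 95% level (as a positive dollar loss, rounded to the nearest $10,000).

VaR = z·σ = 1.645 × 2.89% = 4.754%.
On $400,000,000: 0.04754 × $400,000,000 = $19,016,000.

$19,020,000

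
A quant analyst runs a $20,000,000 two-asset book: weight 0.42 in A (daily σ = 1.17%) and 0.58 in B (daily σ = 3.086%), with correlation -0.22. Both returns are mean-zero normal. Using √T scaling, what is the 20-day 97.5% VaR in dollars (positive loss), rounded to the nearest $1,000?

σ_p = √(0.42²·1.17² + 0.58²·3.086² + 2·-0.22·0.42·0.58·1.17·3.086) = 1.749%.
σ_{20d} = 1.749% × √20 = 7.822%.
z(97.5%) = 1.960.
VaR = 1.960 × 7.822% = 15.331%; on $20,000,000 that is $3,066,200.

$3,066,000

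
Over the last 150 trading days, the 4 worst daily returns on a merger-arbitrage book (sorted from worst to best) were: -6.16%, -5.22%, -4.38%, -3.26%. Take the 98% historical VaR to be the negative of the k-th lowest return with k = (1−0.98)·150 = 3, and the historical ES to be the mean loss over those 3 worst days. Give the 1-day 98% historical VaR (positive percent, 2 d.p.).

k = 3; the 3rd lowest return is -4.38%, so VaR = 4.38%.

4.38%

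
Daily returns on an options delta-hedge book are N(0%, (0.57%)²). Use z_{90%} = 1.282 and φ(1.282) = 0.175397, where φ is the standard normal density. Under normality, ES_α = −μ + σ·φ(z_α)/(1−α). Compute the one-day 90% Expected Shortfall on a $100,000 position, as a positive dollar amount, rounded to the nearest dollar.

Tail multiplier: φ(z)/(1−α) = 0.175397 / 0.1 = 1.754.
ES = 0.57% × 1.754 = 1.000%.
On $100,000: 0.01000 × $100,000 = $1,000.

$1,000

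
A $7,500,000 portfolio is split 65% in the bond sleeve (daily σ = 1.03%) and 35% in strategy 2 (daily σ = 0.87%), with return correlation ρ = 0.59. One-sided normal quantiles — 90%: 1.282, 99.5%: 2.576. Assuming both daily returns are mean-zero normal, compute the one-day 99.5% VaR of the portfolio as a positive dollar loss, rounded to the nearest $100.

σ_p² = 0.65²·1.03² + 0.35²·0.87² + 2·0.59·0.65·0.35·1.03·0.87 = 0.7815 (%²).
σ_p = √0.7815 = 0.884%.
VaR = 2.576 × 0.884% = 2.277%; on $7,500,000 that is $170,775.

$170,800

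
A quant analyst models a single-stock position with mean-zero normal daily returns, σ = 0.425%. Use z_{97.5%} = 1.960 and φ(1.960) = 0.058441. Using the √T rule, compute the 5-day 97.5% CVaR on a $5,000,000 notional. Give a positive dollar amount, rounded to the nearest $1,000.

$111,000

σ_{5d} = 0.425% × √5 = 0.950%.
ES multiplier = φ(z)/(1−α) = 0.058441/0.025 = 2.338.
ES = 0.950% × 2.338 = 2.221%; on $5,000,000: $111,050.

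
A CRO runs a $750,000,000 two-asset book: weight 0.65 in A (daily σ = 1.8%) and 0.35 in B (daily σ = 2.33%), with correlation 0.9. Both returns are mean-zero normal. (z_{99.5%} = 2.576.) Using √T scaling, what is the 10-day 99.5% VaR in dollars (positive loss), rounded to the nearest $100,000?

$118,300,000

σ_p = √(0.65²·1.8² + 0.35²·2.33² + 2·0.9·0.65·0.35·1.8·2.33) = 1.937%.
σ_{10d} = 1.937% × √10 = 6.125%.
VaR = 2.576 × 6.125% = 15.778%; on $750,000,000 that is $118,335,000.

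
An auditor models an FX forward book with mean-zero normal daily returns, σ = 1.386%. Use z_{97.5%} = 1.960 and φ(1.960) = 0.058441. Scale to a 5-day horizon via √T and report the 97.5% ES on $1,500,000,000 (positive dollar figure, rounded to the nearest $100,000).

σ_{5d} = 1.386% × √5 = 3.099%.
ES multiplier = φ(z)/(1−α) = 0.058441/0.025 = 2.338.
ES = 3.099% × 2.338 = 7.245%; on $1,500,000,000: $108,675,000.

$108,700,000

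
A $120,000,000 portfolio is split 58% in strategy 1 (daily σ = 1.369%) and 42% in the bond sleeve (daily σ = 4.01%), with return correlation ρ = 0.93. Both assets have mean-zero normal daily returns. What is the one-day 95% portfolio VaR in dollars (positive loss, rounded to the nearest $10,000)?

$4,820,000

σ_p² = 0.58²·1.369² + 0.42²·4.01² + 2·0.93·0.58·0.42·1.369·4.01 = 5.9544 (%²).
σ_p = √5.9544 = 2.440%.
At 95%, z = 1.645.
VaR = 1.645 × 2.440% = 4.014%; on $120,000,000 that is $4,816,800.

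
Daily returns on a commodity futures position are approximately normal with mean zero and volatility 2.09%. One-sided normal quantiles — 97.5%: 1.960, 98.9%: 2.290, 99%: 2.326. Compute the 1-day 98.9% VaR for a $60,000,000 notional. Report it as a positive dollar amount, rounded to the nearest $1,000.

VaR = z·σ = 2.290 × 2.09% = 4.786%.
On $60,000,000: 0.04786 × $60,000,000 = $2,871,600.

$2,872,000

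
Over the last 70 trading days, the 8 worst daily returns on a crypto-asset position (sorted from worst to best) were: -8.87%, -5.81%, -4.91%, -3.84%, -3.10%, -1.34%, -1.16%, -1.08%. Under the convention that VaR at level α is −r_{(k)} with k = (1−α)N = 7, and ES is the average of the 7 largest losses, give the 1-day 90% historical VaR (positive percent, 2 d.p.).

1.16%

k = 7; the 7th lowest return is -1.16%, so VaR = 1.16%.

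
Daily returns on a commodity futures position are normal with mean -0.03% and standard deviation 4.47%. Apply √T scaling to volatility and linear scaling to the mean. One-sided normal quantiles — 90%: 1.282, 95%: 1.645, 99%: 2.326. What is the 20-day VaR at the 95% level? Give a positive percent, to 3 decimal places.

33.484%

σ_{20d} = 4.47% × √20 = 19.990%; μ_{20d} = 20 × -0.03% = -0.600%.
VaR = −(-0.600%) + 1.645 × 19.990% = 33.484%.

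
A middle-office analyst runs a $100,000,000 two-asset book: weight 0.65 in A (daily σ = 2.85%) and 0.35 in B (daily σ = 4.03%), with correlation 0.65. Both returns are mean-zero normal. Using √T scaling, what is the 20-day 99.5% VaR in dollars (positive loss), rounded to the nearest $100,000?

$34,200,000

σ_p = √(0.65²·2.85² + 0.35²·4.03² + 2·0.65·0.65·0.35·2.85·4.03) = 2.970%.
σ_{20d} = 2.970% × √20 = 13.282%.
z(99.5%) = 2.576.
VaR = 2.576 × 13.282% = 34.214%; on $100,000,000 that is $34,214,000.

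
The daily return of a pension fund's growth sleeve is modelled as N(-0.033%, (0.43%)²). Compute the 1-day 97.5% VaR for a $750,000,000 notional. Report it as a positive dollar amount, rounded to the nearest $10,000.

$6,570,000

At 97.5% one-sided, z = 1.960.
VaR = −μ + z·σ = −(-0.033%) + 1.960 × 0.43% = 0.876%.
On $750,000,000: 0.00876 × $750,000,000 = $6,570,000.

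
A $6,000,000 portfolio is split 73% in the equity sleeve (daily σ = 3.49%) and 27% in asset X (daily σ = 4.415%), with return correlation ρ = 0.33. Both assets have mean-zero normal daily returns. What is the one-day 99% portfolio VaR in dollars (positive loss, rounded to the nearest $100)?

$439,500

σ_p² = 0.73²·3.49² + 0.27²·4.415² + 2·0.33·0.73·0.27·3.49·4.415 = 9.9162 (%²).
σ_p = √9.9162 = 3.149%.
At 99%, z = 2.326.
VaR = 2.326 × 3.149% = 7.325%; on $6,000,000 that is $439,500.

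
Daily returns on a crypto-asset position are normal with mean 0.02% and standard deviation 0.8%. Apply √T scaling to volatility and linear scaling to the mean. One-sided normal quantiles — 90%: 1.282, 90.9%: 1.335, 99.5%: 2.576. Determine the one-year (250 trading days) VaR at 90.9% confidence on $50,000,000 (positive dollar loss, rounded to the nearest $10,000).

$5,940,000

σ_{250d} = 0.8% × √250 = 12.649%; μ_{250d} = 250 × 0.02% = 5.000%.
VaR = −(5.000%) + 1.335 × 12.649% = 11.886%.
On $50,000,000: 0.11886 × $50,000,000 = $5,943,000.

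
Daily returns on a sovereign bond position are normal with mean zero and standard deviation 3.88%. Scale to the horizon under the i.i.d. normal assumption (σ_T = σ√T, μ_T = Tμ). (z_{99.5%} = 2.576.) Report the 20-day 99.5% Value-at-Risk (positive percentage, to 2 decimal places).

σ_{20d} = 3.88% × √20 = 17.352%.
VaR = 2.576 × 17.352% = 44.699%.

44.70%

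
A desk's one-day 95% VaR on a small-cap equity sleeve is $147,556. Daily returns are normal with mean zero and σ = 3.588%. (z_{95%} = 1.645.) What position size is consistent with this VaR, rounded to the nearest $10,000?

VaR as a fraction of value: z·σ = 1.645 × 3.588% = 5.90226%.
Position = $147,556 / 0.0590226 = $2,499,992.

$2,500,000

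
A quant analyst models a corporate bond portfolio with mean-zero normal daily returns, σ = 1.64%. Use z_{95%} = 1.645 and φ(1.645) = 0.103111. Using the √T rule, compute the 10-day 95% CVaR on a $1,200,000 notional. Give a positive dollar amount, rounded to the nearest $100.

σ_{10d} = 1.64% × √10 = 5.186%.
ES multiplier = φ(z)/(1−α) = 0.103111/0.05 = 2.062.
ES = 5.186% × 2.062 = 10.694%; on $1,200,000: $128,328.

$128,300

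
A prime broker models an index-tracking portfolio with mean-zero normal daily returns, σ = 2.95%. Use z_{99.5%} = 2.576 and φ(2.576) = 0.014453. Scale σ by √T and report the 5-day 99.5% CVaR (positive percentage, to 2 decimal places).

σ_{5d} = 2.95% × √5 = 6.596%.
ES multiplier = φ(z)/(1−α) = 0.014453/0.005 = 2.891.
ES = 6.596% × 2.891 = 19.069%.

19.07%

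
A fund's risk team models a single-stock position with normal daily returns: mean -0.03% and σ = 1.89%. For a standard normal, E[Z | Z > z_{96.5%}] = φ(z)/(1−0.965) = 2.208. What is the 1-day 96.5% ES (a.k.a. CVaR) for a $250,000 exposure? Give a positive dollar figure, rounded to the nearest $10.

ES = −(-0.03%) + 1.89% × 2.208 = 4.203%.
On $250,000: 0.04203 × $250,000 = $10,508.

$10,510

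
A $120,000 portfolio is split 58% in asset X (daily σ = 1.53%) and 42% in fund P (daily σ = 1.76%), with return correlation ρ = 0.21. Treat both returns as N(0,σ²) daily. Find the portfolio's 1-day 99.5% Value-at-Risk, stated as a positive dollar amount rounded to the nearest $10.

$3,920

σ_p² = 0.58²·1.53² + 0.42²·1.76² + 2·0.21·0.58·0.42·1.53·1.76 = 1.6094 (%²).
σ_p = √1.6094 = 1.269%.
At 99.5%, z = 2.576.
VaR = 2.576 × 1.269% = 3.269%; on $120,000 that is $3,923.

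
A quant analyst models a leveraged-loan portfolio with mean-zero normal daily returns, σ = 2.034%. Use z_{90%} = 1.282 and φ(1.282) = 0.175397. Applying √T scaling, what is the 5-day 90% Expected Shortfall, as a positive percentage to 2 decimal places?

σ_{5d} = 2.034% × √5 = 4.548%.
ES multiplier = φ(z)/(1−α) = 0.175397/0.1 = 1.754.
ES = 4.548% × 1.754 = 7.977%.

7.98%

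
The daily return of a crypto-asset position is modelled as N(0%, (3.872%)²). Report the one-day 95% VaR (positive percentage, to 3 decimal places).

6.369%

At 95% one-sided, z = 1.645.
VaR = z·σ = 1.645 × 3.872% = 6.369%.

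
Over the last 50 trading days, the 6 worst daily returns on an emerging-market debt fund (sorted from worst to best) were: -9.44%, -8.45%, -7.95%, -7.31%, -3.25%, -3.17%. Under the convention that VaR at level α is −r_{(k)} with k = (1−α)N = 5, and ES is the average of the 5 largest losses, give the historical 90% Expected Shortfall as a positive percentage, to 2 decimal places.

7.28%

The 5 worst returns sum to -36.40%.
ES = −(-36.40%) / 5 = 7.28%.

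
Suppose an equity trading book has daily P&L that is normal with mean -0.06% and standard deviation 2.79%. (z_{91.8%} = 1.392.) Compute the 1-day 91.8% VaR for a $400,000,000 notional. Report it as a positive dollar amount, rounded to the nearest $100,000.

VaR = −μ + z·σ = −(-0.06%) + 1.392 × 2.79% = 3.944%.
On $400,000,000: 0.03944 × $400,000,000 = $15,776,000.

$15,800,000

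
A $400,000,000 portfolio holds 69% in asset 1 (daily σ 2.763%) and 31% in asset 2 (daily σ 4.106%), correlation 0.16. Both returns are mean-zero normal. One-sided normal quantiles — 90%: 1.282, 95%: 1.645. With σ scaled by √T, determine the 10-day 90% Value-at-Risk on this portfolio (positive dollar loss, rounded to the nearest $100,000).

σ_p = √(0.69²·2.763² + 0.31²·4.106² + 2·0.16·0.69·0.31·2.763·4.106) = 2.456%.
σ_{10d} = 2.456% × √10 = 7.767%.
VaR = 1.282 × 7.767% = 9.957%; on $400,000,000 that is $39,828,000.

$39,800,000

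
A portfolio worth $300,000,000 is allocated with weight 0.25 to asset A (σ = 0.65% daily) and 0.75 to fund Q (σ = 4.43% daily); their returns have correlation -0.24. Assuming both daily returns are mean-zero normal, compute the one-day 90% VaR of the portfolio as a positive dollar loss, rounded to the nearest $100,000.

σ_p² = 0.25²·0.65² + 0.75²·4.43² + 2·-0.24·0.25·0.75·0.65·4.43 = 10.8063 (%²).
σ_p = √10.8063 = 3.287%.
At 90%, z = 1.282.
VaR = 1.282 × 3.287% = 4.214%; on $300,000,000 that is $12,642,000.

$12,600,000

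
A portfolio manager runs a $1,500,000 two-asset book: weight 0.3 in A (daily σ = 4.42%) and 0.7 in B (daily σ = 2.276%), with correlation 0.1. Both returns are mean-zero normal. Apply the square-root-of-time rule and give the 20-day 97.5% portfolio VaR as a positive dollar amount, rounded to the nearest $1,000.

σ_p = √(0.3²·4.42² + 0.7²·2.276² + 2·0.1·0.3·0.7·4.42·2.276) = 2.172%.
σ_{20d} = 2.172% × √20 = 9.713%.
z(97.5%) = 1.960.
VaR = 1.960 × 9.713% = 19.037%; on $1,500,000 that is $285,555.

$286,000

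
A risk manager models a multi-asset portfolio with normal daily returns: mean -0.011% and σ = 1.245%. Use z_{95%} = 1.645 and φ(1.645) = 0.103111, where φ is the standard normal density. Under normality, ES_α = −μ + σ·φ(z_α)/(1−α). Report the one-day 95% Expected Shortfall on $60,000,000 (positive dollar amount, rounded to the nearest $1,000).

$1,547,000

Tail multiplier: φ(z)/(1−α) = 0.103111 / 0.05 = 2.062.
ES = −(-0.011%) + 1.245% × 2.062 = 2.578%.
On $60,000,000: 0.02578 × $60,000,000 = $1,546,800.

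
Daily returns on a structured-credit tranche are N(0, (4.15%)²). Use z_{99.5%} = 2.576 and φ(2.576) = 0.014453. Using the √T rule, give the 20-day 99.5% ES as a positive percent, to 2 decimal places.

53.65%

σ_{20d} = 4.15% × √20 = 18.559%.
ES multiplier = φ(z)/(1−α) = 0.014453/0.005 = 2.891.
ES = 18.559% × 2.891 = 53.654%.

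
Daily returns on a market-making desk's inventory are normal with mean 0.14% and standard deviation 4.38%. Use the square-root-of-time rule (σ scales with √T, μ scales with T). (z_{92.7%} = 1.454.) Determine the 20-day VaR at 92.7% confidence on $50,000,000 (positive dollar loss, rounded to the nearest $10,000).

σ_{20d} = 4.38% × √20 = 19.588%; μ_{20d} = 20 × 0.14% = 2.800%.
VaR = −(2.800%) + 1.454 × 19.588% = 25.681%.
On $50,000,000: 0.25681 × $50,000,000 = $12,840,500.

$12,840,000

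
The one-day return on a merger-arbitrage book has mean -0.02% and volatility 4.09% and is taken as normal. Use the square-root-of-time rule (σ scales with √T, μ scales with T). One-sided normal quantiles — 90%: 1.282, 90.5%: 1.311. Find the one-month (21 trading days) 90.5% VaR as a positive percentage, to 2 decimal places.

24.99%

σ_{21d} = 4.09% × √21 = 18.743%; μ_{21d} = 21 × -0.02% = -0.420%.
VaR = −(-0.420%) + 1.311 × 18.743% = 24.992%.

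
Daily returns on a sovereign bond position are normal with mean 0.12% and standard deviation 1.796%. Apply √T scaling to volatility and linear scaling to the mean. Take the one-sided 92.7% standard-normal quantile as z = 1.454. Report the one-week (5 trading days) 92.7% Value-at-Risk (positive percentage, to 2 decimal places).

σ_{5d} = 1.796% × √5 = 4.016%; μ_{5d} = 5 × 0.12% = 0.600%.
VaR = −(0.600%) + 1.454 × 4.016% = 5.239%.

5.24%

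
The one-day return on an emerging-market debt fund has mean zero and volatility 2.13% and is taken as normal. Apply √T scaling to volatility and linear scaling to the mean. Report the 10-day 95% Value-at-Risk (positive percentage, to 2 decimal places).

11.08%

At 95%, z = 1.645.
σ_{10d} = 2.13% × √10 = 6.736%.
VaR = 1.645 × 6.736% = 11.081%.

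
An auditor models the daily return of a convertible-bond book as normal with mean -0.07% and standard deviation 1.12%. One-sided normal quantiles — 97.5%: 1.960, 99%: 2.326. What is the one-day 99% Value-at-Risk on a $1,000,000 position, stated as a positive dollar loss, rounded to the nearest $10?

$26,750

VaR = −μ + z·σ = −(-0.07%) + 2.326 × 1.12% = 2.675%.
On $1,000,000: 0.02675 × $1,000,000 = $26,750.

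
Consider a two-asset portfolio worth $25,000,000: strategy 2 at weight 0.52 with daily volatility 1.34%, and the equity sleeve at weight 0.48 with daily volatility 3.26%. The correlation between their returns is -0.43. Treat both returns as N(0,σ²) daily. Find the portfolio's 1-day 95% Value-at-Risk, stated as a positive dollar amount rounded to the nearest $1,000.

σ_p² = 0.52²·1.34² + 0.48²·3.26² + 2·-0.43·0.52·0.48·1.34·3.26 = 1.9964 (%²).
σ_p = √1.9964 = 1.413%.
At 95%, z = 1.645.
VaR = 1.645 × 1.413% = 2.324%; on $25,000,000 that is $581,000.

$581,000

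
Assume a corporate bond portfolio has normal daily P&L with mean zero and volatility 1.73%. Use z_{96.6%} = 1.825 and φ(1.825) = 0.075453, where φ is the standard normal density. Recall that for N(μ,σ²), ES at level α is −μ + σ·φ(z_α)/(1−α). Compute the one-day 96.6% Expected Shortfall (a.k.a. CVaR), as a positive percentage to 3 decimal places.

Tail multiplier: φ(z)/(1−α) = 0.075453 / 0.034 = 2.219.
ES = 1.73% × 2.219 = 3.839%.

3.839%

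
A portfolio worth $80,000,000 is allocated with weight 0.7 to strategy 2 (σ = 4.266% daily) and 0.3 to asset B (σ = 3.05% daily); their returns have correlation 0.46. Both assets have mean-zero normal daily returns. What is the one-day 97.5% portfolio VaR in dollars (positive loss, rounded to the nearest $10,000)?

$5,490,000

σ_p² = 0.7²·4.266² + 0.3²·3.05² + 2·0.46·0.7·0.3·4.266·3.05 = 12.2684 (%²).
σ_p = √12.2684 = 3.503%.
At 97.5%, z = 1.960.
VaR = 1.960 × 3.503% = 6.866%; on $80,000,000 that is $5,492,800.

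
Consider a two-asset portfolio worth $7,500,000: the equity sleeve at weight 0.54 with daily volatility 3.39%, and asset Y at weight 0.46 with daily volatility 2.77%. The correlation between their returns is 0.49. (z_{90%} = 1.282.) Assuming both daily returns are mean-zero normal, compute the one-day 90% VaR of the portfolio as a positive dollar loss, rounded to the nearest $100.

$259,100

σ_p² = 0.54²·3.39² + 0.46²·2.77² + 2·0.49·0.54·0.46·3.39·2.77 = 7.2606 (%²).
σ_p = √7.2606 = 2.695%.
VaR = 1.282 × 2.695% = 3.455%; on $7,500,000 that is $259,125.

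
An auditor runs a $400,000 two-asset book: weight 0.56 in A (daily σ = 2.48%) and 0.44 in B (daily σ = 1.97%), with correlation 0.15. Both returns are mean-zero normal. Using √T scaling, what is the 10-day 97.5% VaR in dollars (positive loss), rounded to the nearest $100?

$43,200

σ_p = √(0.56²·2.48² + 0.44²·1.97² + 2·0.15·0.56·0.44·2.48·1.97) = 1.744%.
σ_{10d} = 1.744% × √10 = 5.515%.
z(97.5%) = 1.960.
VaR = 1.960 × 5.515% = 10.809%; on $400,000 that is $43,236.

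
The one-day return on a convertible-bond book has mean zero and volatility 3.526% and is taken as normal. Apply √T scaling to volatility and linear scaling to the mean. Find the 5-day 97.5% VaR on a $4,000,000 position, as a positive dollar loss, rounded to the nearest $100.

$618,100

At 97.5%, z = 1.960.
σ_{5d} = 3.526% × √5 = 7.884%.
VaR = 1.960 × 7.884% = 15.453%.
On $4,000,000: 0.15453 × $4,000,000 = $618,120.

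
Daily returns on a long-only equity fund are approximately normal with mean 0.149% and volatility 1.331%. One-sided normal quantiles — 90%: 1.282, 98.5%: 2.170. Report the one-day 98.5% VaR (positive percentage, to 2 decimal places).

VaR = −μ + z·σ = −(0.149%) + 2.170 × 1.331% = 2.739%.

2.74%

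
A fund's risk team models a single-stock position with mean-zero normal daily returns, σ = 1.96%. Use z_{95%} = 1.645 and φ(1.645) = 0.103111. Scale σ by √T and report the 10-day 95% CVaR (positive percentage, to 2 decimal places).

σ_{10d} = 1.96% × √10 = 6.198%.
ES multiplier = φ(z)/(1−α) = 0.103111/0.05 = 2.062.
ES = 6.198% × 2.062 = 12.780%.

12.78%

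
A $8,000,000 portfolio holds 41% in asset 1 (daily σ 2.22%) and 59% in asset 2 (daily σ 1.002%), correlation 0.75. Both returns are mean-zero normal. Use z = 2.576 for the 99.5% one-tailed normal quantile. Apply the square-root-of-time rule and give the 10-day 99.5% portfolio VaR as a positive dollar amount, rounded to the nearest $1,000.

$918,000

σ_p = √(0.41²·2.22² + 0.59²·1.002² + 2·0.75·0.41·0.59·2.22·1.002) = 1.409%.
σ_{10d} = 1.409% × √10 = 4.456%.
VaR = 2.576 × 4.456% = 11.479%; on $8,000,000 that is $918,320.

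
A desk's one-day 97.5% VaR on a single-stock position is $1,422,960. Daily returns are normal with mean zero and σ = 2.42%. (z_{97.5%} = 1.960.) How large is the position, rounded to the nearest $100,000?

$30,000,000

VaR as a fraction of value: z·σ = 1.960 × 2.42% = 4.7432%.
Position = $1,422,960 / 0.047432 = $30,000,000.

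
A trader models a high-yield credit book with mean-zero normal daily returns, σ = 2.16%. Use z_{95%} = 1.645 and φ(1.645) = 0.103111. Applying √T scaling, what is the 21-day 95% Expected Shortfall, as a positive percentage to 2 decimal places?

σ_{21d} = 2.16% × √21 = 9.898%.
ES multiplier = φ(z)/(1−α) = 0.103111/0.05 = 2.062.
ES = 9.898% × 2.062 = 20.410%.

20.41%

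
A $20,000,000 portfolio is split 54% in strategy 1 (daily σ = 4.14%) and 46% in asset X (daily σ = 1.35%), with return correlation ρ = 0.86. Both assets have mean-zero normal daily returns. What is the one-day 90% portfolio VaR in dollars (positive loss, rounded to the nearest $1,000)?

σ_p² = 0.54²·4.14² + 0.46²·1.35² + 2·0.86·0.54·0.46·4.14·1.35 = 7.7714 (%²).
σ_p = √7.7714 = 2.788%.
At 90%, z = 1.282.
VaR = 1.282 × 2.788% = 3.574%; on $20,000,000 that is $714,800.

$715,000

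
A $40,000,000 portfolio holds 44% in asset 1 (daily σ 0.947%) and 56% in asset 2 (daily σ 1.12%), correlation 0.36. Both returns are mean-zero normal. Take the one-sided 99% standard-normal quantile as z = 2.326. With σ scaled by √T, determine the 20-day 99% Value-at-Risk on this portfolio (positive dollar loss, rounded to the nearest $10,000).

$3,620,000

σ_p = √(0.44²·0.947² + 0.56²·1.12² + 2·0.36·0.44·0.56·0.947·1.12) = 0.869%.
σ_{20d} = 0.869% × √20 = 3.886%.
VaR = 2.326 × 3.886% = 9.039%; on $40,000,000 that is $3,615,600.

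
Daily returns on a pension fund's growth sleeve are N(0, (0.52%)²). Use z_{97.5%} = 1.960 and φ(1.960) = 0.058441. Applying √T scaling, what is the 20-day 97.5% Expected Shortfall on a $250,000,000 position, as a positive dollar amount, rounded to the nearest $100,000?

σ_{20d} = 0.52% × √20 = 2.326%.
ES multiplier = φ(z)/(1−α) = 0.058441/0.025 = 2.338.
ES = 2.326% × 2.338 = 5.438%; on $250,000,000: $13,595,000.

$13,600,000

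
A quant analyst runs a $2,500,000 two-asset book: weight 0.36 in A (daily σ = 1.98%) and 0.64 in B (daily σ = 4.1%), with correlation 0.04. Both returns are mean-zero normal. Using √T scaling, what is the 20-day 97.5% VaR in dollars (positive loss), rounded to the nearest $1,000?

$602,000

σ_p = √(0.36²·1.98² + 0.64²·4.1² + 2·0.04·0.36·0.64·1.98·4.1) = 2.746%.
σ_{20d} = 2.746% × √20 = 12.280%.
z(97.5%) = 1.960.
VaR = 1.960 × 12.280% = 24.069%; on $2,500,000 that is $601,725.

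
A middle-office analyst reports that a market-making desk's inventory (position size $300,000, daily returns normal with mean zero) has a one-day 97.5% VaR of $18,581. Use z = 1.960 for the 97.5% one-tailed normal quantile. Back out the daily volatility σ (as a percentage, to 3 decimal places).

3.160%

VaR as a fraction: $18,581 / $300,000 = 6.194%.
σ = VaR / z = 6.194% / 1.960 = 3.160%.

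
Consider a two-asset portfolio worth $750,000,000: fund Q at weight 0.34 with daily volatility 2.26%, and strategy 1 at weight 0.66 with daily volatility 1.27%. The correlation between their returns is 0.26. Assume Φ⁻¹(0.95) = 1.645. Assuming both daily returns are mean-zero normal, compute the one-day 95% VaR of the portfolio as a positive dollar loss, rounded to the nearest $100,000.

σ_p² = 0.34²·2.26² + 0.66²·1.27² + 2·0.26·0.34·0.66·2.26·1.27 = 1.6279 (%²).
σ_p = √1.6279 = 1.276%.
VaR = 1.645 × 1.276% = 2.099%; on $750,000,000 that is $15,742,500.

$15,700,000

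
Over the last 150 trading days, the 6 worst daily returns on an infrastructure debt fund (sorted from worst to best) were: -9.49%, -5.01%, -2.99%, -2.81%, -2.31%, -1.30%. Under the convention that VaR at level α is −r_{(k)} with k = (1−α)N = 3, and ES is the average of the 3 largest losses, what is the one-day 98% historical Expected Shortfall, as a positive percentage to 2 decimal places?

The 3 worst returns sum to -17.49%.
ES = −(-17.49%) / 3 = 5.83%.

5.83%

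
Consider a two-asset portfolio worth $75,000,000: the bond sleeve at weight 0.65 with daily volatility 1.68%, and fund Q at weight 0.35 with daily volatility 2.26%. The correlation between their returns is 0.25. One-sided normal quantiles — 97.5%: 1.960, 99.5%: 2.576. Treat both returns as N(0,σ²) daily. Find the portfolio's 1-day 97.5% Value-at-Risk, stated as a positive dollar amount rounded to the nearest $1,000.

σ_p² = 0.65²·1.68² + 0.35²·2.26² + 2·0.25·0.65·0.35·1.68·2.26 = 2.2500 (%²).
σ_p = √2.2500 = 1.500%.
VaR = 1.960 × 1.500% = 2.940%; on $75,000,000 that is $2,205,000.

$2,205,000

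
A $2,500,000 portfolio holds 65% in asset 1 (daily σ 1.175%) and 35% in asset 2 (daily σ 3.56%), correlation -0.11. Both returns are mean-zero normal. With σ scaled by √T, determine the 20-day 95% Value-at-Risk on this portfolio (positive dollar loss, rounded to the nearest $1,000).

$255,000

σ_p = √(0.65²·1.175² + 0.35²·3.56² + 2·-0.11·0.65·0.35·1.175·3.56) = 1.388%.
σ_{20d} = 1.388% × √20 = 6.207%.
z(95%) = 1.645.
VaR = 1.645 × 6.207% = 10.211%; on $2,500,000 that is $255,275.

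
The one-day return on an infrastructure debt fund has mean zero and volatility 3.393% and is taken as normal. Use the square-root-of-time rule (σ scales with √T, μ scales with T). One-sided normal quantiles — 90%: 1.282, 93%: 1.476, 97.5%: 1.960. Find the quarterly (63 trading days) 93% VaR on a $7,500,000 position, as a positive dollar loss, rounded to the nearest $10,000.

$2,980,000

σ_{63d} = 3.393% × √63 = 26.931%.
VaR = 1.476 × 26.931% = 39.750%.
On $7,500,000: 0.39750 × $7,500,000 = $2,981,250.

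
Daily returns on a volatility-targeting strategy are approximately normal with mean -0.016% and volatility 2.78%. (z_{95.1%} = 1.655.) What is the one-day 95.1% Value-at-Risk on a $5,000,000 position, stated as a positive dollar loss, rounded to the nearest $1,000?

VaR = −μ + z·σ = −(-0.016%) + 1.655 × 2.78% = 4.617%.
On $5,000,000: 0.04617 × $5,000,000 = $230,850.

$231,000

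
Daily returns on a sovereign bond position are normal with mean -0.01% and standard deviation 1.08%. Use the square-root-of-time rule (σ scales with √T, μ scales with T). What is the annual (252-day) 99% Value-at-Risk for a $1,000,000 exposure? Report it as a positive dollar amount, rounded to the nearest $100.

At 99%, z = 2.326.
σ_{252d} = 1.08% × √252 = 17.144%; μ_{252d} = 252 × -0.01% = -2.520%.
VaR = −(-2.520%) + 2.326 × 17.144% = 42.397%.
On $1,000,000: 0.42397 × $1,000,000 = $423,970.

$424,000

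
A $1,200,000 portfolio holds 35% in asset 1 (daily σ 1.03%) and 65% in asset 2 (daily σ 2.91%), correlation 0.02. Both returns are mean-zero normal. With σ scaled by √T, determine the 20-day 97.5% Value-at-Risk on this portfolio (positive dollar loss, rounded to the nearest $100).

$203,300

σ_p = √(0.35²·1.03² + 0.65²·2.91² + 2·0.02·0.35·0.65·1.03·2.91) = 1.933%.
σ_{20d} = 1.933% × √20 = 8.645%.
z(97.5%) = 1.960.
VaR = 1.960 × 8.645% = 16.944%; on $1,200,000 that is $203,328.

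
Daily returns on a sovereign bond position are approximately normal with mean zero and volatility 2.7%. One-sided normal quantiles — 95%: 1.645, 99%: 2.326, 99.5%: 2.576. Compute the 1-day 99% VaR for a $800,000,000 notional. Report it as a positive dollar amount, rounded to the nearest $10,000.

$50,240,000

VaR = z·σ = 2.326 × 2.7% = 6.280%.
On $800,000,000: 0.06280 × $800,000,000 = $50,240,000.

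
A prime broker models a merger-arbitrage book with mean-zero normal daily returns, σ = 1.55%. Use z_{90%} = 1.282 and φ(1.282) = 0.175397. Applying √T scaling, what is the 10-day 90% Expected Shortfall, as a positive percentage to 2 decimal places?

8.60%

σ_{10d} = 1.55% × √10 = 4.902%.
ES multiplier = φ(z)/(1−α) = 0.175397/0.1 = 1.754.
ES = 4.902% × 1.754 = 8.598%.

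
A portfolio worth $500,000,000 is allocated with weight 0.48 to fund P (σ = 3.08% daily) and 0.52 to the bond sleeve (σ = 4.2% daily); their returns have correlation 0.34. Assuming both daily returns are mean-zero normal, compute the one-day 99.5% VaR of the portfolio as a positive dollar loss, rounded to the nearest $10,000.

σ_p² = 0.48²·3.08² + 0.52²·4.2² + 2·0.34·0.48·0.52·3.08·4.2 = 9.1511 (%²).
σ_p = √9.1511 = 3.025%.
At 99.5%, z = 2.576.
VaR = 2.576 × 3.025% = 7.792%; on $500,000,000 that is $38,960,000.

$38,960,000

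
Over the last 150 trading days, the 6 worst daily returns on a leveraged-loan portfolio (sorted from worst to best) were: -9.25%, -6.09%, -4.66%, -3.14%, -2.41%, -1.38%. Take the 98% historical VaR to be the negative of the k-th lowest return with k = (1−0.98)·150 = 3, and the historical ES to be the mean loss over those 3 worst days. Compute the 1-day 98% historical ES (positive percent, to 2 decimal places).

6.67%

The 3 worst returns sum to -20.00%.
ES = −(-20.00%) / 3 = 6.6666…% ≈ 6.67%.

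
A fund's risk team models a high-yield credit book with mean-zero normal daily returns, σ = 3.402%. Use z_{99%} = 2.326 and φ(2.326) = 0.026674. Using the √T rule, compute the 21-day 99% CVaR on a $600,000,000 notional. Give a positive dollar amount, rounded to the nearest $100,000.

σ_{21d} = 3.402% × √21 = 15.590%.
ES multiplier = φ(z)/(1−α) = 0.026674/0.01 = 2.667.
ES = 15.590% × 2.667 = 41.579%; on $600,000,000: $249,474,000.

$249,500,000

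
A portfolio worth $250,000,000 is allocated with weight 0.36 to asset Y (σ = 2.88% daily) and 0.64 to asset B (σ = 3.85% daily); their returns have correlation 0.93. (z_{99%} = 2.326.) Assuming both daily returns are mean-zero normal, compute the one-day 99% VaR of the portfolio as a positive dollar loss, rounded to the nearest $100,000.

$20,100,000

σ_p² = 0.36²·2.88² + 0.64²·3.85² + 2·0.93·0.36·0.64·2.88·3.85 = 11.8979 (%²).
σ_p = √11.8979 = 3.449%.
VaR = 2.326 × 3.449% = 8.022%; on $250,000,000 that is $20,055,000.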